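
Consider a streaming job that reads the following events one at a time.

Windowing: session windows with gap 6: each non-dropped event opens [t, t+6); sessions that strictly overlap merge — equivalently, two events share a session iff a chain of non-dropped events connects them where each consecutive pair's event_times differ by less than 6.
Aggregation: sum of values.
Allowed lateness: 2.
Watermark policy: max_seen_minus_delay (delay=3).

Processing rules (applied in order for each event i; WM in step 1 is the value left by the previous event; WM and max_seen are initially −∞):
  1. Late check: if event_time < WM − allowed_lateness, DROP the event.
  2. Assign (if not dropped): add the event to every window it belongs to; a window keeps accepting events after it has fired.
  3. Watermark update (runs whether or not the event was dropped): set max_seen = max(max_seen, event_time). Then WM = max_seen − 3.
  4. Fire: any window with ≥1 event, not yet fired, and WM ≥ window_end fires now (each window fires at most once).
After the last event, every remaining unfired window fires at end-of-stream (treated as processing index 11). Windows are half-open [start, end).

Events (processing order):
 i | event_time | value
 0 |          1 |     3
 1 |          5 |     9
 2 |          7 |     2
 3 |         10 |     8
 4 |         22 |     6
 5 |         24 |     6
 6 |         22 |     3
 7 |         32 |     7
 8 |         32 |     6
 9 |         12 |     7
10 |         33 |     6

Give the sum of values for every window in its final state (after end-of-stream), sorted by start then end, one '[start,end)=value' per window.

i=0 t=1 v=3: → [1,7); WM=-2
i=1 t=5 v=9: → [1,11); WM=2
i=2 t=7 v=2: → [1,13); WM=4
i=3 t=10 v=8: → [1,16); WM=7
i=4 t=22 v=6: → [22,28); WM=19
i=5 t=24 v=6: → [22,30); WM=21
i=6 t=22 v=3: → [22,30); WM=21
i=7 t=32 v=7: → [32,38); WM=29
i=8 t=32 v=6: → [32,38); WM=29
i=9 t=12 v=7: DROP (t<29-2); WM=29
i=10 t=33 v=6: → [32,39); WM=30

[1,16)=22 [22,30)=15 [32,39)=19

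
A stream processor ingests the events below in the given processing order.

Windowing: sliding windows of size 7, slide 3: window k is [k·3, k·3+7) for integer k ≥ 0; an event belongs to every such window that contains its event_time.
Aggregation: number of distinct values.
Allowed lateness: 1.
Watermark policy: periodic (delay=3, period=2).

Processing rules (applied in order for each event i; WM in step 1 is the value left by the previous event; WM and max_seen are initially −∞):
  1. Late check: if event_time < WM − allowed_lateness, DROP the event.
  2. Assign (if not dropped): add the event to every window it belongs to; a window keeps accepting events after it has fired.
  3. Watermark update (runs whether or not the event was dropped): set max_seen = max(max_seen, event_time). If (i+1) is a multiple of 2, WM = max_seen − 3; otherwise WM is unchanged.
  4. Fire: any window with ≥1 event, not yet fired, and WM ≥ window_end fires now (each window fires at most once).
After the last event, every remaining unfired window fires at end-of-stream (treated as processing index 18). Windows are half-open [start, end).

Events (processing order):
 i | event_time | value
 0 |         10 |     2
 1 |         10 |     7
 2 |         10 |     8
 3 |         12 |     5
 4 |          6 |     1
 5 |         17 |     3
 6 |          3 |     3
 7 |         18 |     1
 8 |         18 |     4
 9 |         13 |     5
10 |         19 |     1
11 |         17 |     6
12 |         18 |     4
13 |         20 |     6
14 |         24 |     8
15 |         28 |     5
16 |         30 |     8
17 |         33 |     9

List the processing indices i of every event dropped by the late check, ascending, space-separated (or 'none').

i=0 t=10 v=2: → [9,16),[6,13); WM=−∞
i=1 t=10 v=7: → [9,16),[6,13); WM=7
i=2 t=10 v=8: → [9,16),[6,13); WM=7
i=3 t=12 v=5: → [12,19),[9,16),[6,13); WM=9
i=4 t=6 v=1: DROP (t<9-1); WM=9
i=5 t=17 v=3: → [15,22),[12,19); WM=14; [6,13) fires=4
i=6 t=3 v=3: DROP (t<14-1); WM=14
i=7 t=18 v=1: → [18,25),[15,22),[12,19); WM=15
i=8 t=18 v=4: → [18,25),[15,22),[12,19); WM=15
i=9 t=13 v=5: DROP (t<15-1); WM=15
i=10 t=19 v=1: → [18,25),[15,22); WM=15
i=11 t=17 v=6: → [15,22),[12,19); WM=16; [9,16) fires=4
i=12 t=18 v=4: → [18,25),[15,22),[12,19); WM=16
i=13 t=20 v=6: → [18,25),[15,22); WM=17
i=14 t=24 v=8: → [24,31),[21,28),[18,25); WM=17
i=15 t=28 v=5: → [27,34),[24,31); WM=25; [12,19) fires=5 [15,22) fires=4 [18,25) fires=4
i=16 t=30 v=8: → [30,37),[27,34),[24,31); WM=25
i=17 t=33 v=9: → [33,40),[30,37),[27,34); WM=30; [21,28) fires=1

4 6 9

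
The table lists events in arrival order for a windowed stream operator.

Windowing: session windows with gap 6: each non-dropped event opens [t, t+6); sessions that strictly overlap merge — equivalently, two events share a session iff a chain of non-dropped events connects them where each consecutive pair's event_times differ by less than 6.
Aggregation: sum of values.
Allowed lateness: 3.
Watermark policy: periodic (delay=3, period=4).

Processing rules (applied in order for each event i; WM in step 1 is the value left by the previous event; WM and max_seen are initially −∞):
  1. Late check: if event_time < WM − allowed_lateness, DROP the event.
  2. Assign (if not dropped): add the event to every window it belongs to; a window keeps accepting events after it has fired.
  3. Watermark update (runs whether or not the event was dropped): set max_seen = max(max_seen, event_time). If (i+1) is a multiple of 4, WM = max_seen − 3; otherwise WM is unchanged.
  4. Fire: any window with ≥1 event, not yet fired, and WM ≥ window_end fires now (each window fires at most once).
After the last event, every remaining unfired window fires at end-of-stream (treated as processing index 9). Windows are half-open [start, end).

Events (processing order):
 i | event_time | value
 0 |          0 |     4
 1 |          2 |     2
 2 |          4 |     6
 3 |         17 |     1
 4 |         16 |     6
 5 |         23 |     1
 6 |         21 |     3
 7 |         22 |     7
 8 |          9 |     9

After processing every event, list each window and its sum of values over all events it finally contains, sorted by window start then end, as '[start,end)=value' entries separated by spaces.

i=0 t=0 v=4: → [0,6); WM=−∞
i=1 t=2 v=2: → [0,8); WM=−∞
i=2 t=4 v=6: → [0,10); WM=−∞
i=3 t=17 v=1: → [17,23); WM=14
i=4 t=16 v=6: → [16,23); WM=14
i=5 t=23 v=1: → [23,29); WM=14
i=6 t=21 v=3: → [16,29); WM=14
i=7 t=22 v=7: → [16,29); WM=20
i=8 t=9 v=9: DROP (t<20-3); WM=20

[0,10)=12 [16,29)=18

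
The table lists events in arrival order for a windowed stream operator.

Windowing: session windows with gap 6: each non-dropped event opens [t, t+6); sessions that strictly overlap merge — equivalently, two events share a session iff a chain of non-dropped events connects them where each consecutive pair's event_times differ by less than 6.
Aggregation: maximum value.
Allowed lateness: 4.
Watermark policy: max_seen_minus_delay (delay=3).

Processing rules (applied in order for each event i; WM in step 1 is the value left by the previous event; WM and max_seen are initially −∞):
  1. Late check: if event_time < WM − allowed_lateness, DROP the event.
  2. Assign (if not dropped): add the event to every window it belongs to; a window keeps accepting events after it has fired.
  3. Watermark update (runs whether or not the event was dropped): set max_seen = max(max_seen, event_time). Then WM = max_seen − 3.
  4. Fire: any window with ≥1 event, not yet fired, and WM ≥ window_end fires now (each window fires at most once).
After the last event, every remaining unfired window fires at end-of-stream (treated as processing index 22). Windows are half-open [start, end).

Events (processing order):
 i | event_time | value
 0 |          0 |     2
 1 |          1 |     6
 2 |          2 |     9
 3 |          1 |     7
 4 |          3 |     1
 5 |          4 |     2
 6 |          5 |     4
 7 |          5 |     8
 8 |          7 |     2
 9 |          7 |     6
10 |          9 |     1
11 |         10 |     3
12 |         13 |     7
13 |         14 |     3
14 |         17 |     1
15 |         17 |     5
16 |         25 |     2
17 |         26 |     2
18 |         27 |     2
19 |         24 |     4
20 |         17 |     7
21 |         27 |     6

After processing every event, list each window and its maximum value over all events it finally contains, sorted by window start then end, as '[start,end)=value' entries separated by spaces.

i=0 t=0 v=2: → [0,6); WM=-3
i=1 t=1 v=6: → [0,7); WM=-2
i=2 t=2 v=9: → [0,8); WM=-1
i=3 t=1 v=7: → [0,8); WM=-1
i=4 t=3 v=1: → [0,9); WM=0
i=5 t=4 v=2: → [0,10); WM=1
i=6 t=5 v=4: → [0,11); WM=2
i=7 t=5 v=8: → [0,11); WM=2
i=8 t=7 v=2: → [0,13); WM=4
i=9 t=7 v=6: → [0,13); WM=4
i=10 t=9 v=1: → [0,15); WM=6
i=11 t=10 v=3: → [0,16); WM=7
i=12 t=13 v=7: → [0,19); WM=10
i=13 t=14 v=3: → [0,20); WM=11
i=14 t=17 v=1: → [0,23); WM=14
i=15 t=17 v=5: → [0,23); WM=14
i=16 t=25 v=2: → [25,31); WM=22
i=17 t=26 v=2: → [25,32); WM=23
i=18 t=27 v=2: → [25,33); WM=24
i=19 t=24 v=4: → [24,33); WM=24
i=20 t=17 v=7: DROP (t<24-4); WM=24
i=21 t=27 v=6: → [24,33); WM=24

[0,23)=9 [24,33)=6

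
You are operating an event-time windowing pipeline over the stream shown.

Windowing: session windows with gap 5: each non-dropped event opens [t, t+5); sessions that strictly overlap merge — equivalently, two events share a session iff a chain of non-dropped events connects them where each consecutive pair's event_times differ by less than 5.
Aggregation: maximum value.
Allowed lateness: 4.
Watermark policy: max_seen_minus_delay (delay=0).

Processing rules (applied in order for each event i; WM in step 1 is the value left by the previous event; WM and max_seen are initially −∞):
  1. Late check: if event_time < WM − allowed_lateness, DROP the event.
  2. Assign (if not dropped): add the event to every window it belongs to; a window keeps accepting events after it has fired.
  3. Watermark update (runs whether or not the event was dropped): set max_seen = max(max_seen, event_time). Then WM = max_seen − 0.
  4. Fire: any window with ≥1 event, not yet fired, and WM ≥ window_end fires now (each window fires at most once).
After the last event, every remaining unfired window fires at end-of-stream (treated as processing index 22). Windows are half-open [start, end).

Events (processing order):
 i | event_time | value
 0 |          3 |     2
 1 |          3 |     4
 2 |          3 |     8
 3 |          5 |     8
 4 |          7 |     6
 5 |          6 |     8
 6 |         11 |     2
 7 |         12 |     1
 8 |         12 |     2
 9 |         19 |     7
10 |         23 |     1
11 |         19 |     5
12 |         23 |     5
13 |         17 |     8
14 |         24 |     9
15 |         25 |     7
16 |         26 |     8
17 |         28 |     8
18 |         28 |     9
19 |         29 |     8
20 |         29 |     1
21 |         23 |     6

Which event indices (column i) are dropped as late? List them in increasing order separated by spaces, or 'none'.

i=0 t=3 v=2: → [3,8); WM=3
i=1 t=3 v=4: → [3,8); WM=3
i=2 t=3 v=8: → [3,8); WM=3
i=3 t=5 v=8: → [3,10); WM=5
i=4 t=7 v=6: → [3,12); WM=7
i=5 t=6 v=8: → [3,12); WM=7
i=6 t=11 v=2: → [3,16); WM=11
i=7 t=12 v=1: → [3,17); WM=12
i=8 t=12 v=2: → [3,17); WM=12
i=9 t=19 v=7: → [19,24); WM=19
i=10 t=23 v=1: → [19,28); WM=23
i=11 t=19 v=5: → [19,28); WM=23
i=12 t=23 v=5: → [19,28); WM=23
i=13 t=17 v=8: DROP (t<23-4); WM=23
i=14 t=24 v=9: → [19,29); WM=24
i=15 t=25 v=7: → [19,30); WM=25
i=16 t=26 v=8: → [19,31); WM=26
i=17 t=28 v=8: → [19,33); WM=28
i=18 t=28 v=9: → [19,33); WM=28
i=19 t=29 v=8: → [19,34); WM=29
i=20 t=29 v=1: → [19,34); WM=29
i=21 t=23 v=6: DROP (t<29-4); WM=29

13 21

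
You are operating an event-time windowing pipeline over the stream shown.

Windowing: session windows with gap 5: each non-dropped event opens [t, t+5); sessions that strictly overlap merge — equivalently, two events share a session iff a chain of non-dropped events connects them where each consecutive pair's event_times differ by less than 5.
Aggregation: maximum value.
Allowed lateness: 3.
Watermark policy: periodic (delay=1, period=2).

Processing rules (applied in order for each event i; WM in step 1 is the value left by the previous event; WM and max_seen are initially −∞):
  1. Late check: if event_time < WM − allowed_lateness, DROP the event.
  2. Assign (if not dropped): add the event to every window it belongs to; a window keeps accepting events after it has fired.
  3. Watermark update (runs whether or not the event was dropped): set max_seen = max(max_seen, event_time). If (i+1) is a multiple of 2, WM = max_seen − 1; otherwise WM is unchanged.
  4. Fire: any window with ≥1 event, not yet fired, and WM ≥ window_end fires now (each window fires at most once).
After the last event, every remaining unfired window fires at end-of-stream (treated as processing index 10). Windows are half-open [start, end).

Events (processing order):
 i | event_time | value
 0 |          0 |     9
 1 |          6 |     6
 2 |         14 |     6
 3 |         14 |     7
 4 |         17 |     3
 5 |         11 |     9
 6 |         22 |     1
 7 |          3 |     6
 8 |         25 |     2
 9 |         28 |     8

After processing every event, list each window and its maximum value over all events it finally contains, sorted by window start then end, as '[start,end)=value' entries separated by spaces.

i=0 t=0 v=9: → [0,5); WM=−∞
i=1 t=6 v=6: → [6,11); WM=5
i=2 t=14 v=6: → [14,19); WM=5
i=3 t=14 v=7: → [14,19); WM=13
i=4 t=17 v=3: → [14,22); WM=13
i=5 t=11 v=9: → [11,22); WM=16
i=6 t=22 v=1: → [22,27); WM=16
i=7 t=3 v=6: DROP (t<16-3); WM=21
i=8 t=25 v=2: → [22,30); WM=21
i=9 t=28 v=8: → [22,33); WM=27

[0,5)=9 [6,11)=6 [11,22)=9 [22,33)=8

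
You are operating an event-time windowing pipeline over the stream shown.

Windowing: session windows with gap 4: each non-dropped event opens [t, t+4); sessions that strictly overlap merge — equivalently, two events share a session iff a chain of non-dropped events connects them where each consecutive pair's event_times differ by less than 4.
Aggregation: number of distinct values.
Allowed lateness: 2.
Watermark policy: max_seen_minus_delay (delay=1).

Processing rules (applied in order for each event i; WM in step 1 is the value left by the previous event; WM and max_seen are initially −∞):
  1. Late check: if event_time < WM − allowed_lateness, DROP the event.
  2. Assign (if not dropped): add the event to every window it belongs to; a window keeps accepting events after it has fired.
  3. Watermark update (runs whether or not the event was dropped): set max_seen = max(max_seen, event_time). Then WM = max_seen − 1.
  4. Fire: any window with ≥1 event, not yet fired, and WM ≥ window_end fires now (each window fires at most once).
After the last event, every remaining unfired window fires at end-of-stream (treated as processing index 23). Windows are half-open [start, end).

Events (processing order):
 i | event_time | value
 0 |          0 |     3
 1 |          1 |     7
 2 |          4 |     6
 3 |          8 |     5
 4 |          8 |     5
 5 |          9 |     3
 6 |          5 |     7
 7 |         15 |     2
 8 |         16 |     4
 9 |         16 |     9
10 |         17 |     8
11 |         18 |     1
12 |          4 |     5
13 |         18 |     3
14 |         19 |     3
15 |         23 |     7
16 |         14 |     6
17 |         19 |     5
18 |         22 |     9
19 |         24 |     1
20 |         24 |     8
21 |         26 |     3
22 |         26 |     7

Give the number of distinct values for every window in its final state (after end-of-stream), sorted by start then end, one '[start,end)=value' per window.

i=0 t=0 v=3: → [0,4); WM=-1
i=1 t=1 v=7: → [0,5); WM=0
i=2 t=4 v=6: → [0,8); WM=3
i=3 t=8 v=5: → [8,12); WM=7
i=4 t=8 v=5: → [8,12); WM=7
i=5 t=9 v=3: → [8,13); WM=8
i=6 t=5 v=7: DROP (t<8-2); WM=8
i=7 t=15 v=2: → [15,19); WM=14
i=8 t=16 v=4: → [15,20); WM=15
i=9 t=16 v=9: → [15,20); WM=15
i=10 t=17 v=8: → [15,21); WM=16
i=11 t=18 v=1: → [15,22); WM=17
i=12 t=4 v=5: DROP (t<17-2); WM=17
i=13 t=18 v=3: → [15,22); WM=17
i=14 t=19 v=3: → [15,23); WM=18
i=15 t=23 v=7: → [23,27); WM=22
i=16 t=14 v=6: DROP (t<22-2); WM=22
i=17 t=19 v=5: DROP (t<22-2); WM=22
i=18 t=22 v=9: → [15,27); WM=22
i=19 t=24 v=1: → [15,28); WM=23
i=20 t=24 v=8: → [15,28); WM=23
i=21 t=26 v=3: → [15,30); WM=25
i=22 t=26 v=7: → [15,30); WM=25

[0,8)=3 [8,13)=2 [15,30)=7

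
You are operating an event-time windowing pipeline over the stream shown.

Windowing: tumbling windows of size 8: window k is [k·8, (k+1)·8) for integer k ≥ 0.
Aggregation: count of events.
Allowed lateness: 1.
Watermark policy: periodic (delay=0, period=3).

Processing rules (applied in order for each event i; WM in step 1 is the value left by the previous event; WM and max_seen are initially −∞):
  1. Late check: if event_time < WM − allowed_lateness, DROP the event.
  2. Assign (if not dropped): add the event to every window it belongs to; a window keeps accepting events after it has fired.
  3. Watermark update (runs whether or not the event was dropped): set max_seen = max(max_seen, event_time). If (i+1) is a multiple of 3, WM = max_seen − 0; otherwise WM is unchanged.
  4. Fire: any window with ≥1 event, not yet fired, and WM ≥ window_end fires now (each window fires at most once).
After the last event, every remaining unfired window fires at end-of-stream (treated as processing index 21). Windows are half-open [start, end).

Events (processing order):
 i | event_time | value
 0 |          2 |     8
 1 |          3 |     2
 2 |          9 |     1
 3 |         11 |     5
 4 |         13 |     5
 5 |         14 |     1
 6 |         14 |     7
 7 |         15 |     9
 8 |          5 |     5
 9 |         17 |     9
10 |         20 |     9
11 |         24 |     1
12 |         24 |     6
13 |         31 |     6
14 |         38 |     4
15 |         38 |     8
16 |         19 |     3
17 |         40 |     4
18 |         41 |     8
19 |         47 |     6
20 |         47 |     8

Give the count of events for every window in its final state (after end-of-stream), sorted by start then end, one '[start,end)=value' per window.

[0,8)=2 [8,16)=6 [16,24)=2 [24,32)=3 [32,40)=2 [40,48)=4

i=0 t=2 v=8: → [0,8); WM=−∞
i=1 t=3 v=2: → [0,8); WM=−∞
i=2 t=9 v=1: → [8,16); WM=9; [0,8) fires=2
i=3 t=11 v=5: → [8,16); WM=9
i=4 t=13 v=5: → [8,16); WM=9
i=5 t=14 v=1: → [8,16); WM=14
i=6 t=14 v=7: → [8,16); WM=14
i=7 t=15 v=9: → [8,16); WM=14
i=8 t=5 v=5: DROP (t<14-1); WM=15
i=9 t=17 v=9: → [16,24); WM=15
i=10 t=20 v=9: → [16,24); WM=15
i=11 t=24 v=1: → [24,32); WM=24; [8,16) fires=6 [16,24) fires=2
i=12 t=24 v=6: → [24,32); WM=24
i=13 t=31 v=6: → [24,32); WM=24
i=14 t=38 v=4: → [32,40); WM=38; [24,32) fires=3
i=15 t=38 v=8: → [32,40); WM=38
i=16 t=19 v=3: DROP (t<38-1); WM=38
i=17 t=40 v=4: → [40,48); WM=40; [32,40) fires=2
i=18 t=41 v=8: → [40,48); WM=40
i=19 t=47 v=6: → [40,48); WM=40
i=20 t=47 v=8: → [40,48); WM=47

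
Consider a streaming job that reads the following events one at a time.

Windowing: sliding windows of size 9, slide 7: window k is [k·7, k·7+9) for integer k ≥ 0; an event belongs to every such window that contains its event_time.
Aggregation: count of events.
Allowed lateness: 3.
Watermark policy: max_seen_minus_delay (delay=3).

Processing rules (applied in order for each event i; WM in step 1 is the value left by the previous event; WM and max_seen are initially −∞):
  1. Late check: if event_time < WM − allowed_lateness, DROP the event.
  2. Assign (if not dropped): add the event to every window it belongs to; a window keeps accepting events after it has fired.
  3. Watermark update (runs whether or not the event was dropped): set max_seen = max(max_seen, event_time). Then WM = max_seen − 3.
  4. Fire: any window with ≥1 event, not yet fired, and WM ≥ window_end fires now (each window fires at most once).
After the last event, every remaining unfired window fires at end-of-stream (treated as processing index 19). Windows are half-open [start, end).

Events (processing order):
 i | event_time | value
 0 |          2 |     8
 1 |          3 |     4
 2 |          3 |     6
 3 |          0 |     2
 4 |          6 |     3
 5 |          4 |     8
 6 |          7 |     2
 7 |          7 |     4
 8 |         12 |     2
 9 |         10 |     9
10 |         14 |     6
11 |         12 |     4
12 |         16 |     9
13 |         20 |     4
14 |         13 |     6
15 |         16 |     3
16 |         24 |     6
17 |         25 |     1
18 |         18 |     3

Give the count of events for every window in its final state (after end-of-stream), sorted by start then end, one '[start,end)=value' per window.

[0,9)=8 [7,16)=6 [14,23)=4 [21,30)=2

i=0 t=2 v=8: → [0,9); WM=-1
i=1 t=3 v=4: → [0,9); WM=0
i=2 t=3 v=6: → [0,9); WM=0
i=3 t=0 v=2: → [0,9); WM=0
i=4 t=6 v=3: → [0,9); WM=3
i=5 t=4 v=8: → [0,9); WM=3
i=6 t=7 v=2: → [7,16),[0,9); WM=4
i=7 t=7 v=4: → [7,16),[0,9); WM=4
i=8 t=12 v=2: → [7,16); WM=9; [0,9) fires=8
i=9 t=10 v=9: → [7,16); WM=9
i=10 t=14 v=6: → [14,23),[7,16); WM=11
i=11 t=12 v=4: → [7,16); WM=11
i=12 t=16 v=9: → [14,23); WM=13
i=13 t=20 v=4: → [14,23); WM=17; [7,16) fires=6
i=14 t=13 v=6: DROP (t<17-3); WM=17
i=15 t=16 v=3: → [14,23); WM=17
i=16 t=24 v=6: → [21,30); WM=21
i=17 t=25 v=1: → [21,30); WM=22
i=18 t=18 v=3: DROP (t<22-3); WM=22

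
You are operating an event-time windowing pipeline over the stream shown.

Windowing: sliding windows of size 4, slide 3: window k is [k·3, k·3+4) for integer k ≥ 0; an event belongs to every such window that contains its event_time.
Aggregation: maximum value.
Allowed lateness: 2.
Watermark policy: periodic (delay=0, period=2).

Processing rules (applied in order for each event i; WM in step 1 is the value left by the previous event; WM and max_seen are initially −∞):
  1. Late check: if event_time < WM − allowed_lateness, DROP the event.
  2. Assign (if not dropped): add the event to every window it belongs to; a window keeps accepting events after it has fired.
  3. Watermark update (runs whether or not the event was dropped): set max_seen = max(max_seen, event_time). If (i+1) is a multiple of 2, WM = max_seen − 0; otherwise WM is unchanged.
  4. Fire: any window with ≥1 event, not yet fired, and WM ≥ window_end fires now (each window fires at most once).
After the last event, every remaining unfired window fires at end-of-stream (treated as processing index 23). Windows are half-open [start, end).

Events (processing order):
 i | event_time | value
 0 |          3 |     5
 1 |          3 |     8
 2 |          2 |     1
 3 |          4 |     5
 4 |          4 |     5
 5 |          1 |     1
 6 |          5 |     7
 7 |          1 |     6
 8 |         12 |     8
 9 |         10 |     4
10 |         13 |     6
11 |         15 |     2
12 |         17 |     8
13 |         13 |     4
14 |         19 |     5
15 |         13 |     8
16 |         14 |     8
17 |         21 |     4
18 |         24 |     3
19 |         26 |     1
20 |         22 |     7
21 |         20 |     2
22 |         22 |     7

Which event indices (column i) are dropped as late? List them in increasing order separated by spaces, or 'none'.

5 7 15 16 20 21 22

i=0 t=3 v=5: → [3,7),[0,4); WM=−∞
i=1 t=3 v=8: → [3,7),[0,4); WM=3
i=2 t=2 v=1: → [0,4); WM=3
i=3 t=4 v=5: → [3,7); WM=4; [0,4) fires=8
i=4 t=4 v=5: → [3,7); WM=4
i=5 t=1 v=1: DROP (t<4-2); WM=4
i=6 t=5 v=7: → [3,7); WM=4
i=7 t=1 v=6: DROP (t<4-2); WM=5
i=8 t=12 v=8: → [12,16),[9,13); WM=5
i=9 t=10 v=4: → [9,13); WM=12; [3,7) fires=8
i=10 t=13 v=6: → [12,16); WM=12
i=11 t=15 v=2: → [15,19),[12,16); WM=15; [9,13) fires=8
i=12 t=17 v=8: → [15,19); WM=15
i=13 t=13 v=4: → [12,16); WM=17; [12,16) fires=8
i=14 t=19 v=5: → [18,22); WM=17
i=15 t=13 v=8: DROP (t<17-2); WM=19; [15,19) fires=8
i=16 t=14 v=8: DROP (t<19-2); WM=19
i=17 t=21 v=4: → [21,25),[18,22); WM=21
i=18 t=24 v=3: → [24,28),[21,25); WM=21
i=19 t=26 v=1: → [24,28); WM=26; [18,22) fires=5 [21,25) fires=4
i=20 t=22 v=7: DROP (t<26-2); WM=26
i=21 t=20 v=2: DROP (t<26-2); WM=26
i=22 t=22 v=7: DROP (t<26-2); WM=26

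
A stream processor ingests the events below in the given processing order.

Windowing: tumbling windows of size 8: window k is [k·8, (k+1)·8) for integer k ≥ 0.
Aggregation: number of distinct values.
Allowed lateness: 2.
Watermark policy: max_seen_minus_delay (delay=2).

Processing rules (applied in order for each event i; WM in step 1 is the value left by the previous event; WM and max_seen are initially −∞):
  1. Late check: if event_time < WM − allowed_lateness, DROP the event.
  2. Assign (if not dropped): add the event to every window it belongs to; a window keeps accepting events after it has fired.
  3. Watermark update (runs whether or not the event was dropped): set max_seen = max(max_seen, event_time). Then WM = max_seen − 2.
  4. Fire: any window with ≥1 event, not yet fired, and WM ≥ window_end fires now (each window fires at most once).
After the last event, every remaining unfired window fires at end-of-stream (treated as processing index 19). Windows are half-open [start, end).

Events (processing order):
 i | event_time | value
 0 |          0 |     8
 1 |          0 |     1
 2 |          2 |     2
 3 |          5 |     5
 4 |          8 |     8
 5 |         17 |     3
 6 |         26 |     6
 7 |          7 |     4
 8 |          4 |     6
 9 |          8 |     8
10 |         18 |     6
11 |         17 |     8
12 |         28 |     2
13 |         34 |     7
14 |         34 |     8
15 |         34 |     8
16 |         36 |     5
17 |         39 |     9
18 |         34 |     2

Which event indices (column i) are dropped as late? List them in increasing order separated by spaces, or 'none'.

7 8 9 10 11 18

i=0 t=0 v=8: → [0,8); WM=-2
i=1 t=0 v=1: → [0,8); WM=-2
i=2 t=2 v=2: → [0,8); WM=0
i=3 t=5 v=5: → [0,8); WM=3
i=4 t=8 v=8: → [8,16); WM=6
i=5 t=17 v=3: → [16,24); WM=15; [0,8) fires=4
i=6 t=26 v=6: → [24,32); WM=24; [8,16) fires=1 [16,24) fires=1
i=7 t=7 v=4: DROP (t<24-2); WM=24
i=8 t=4 v=6: DROP (t<24-2); WM=24
i=9 t=8 v=8: DROP (t<24-2); WM=24
i=10 t=18 v=6: DROP (t<24-2); WM=24
i=11 t=17 v=8: DROP (t<24-2); WM=24
i=12 t=28 v=2: → [24,32); WM=26
i=13 t=34 v=7: → [32,40); WM=32; [24,32) fires=2
i=14 t=34 v=8: → [32,40); WM=32
i=15 t=34 v=8: → [32,40); WM=32
i=16 t=36 v=5: → [32,40); WM=34
i=17 t=39 v=9: → [32,40); WM=37
i=18 t=34 v=2: DROP (t<37-2); WM=37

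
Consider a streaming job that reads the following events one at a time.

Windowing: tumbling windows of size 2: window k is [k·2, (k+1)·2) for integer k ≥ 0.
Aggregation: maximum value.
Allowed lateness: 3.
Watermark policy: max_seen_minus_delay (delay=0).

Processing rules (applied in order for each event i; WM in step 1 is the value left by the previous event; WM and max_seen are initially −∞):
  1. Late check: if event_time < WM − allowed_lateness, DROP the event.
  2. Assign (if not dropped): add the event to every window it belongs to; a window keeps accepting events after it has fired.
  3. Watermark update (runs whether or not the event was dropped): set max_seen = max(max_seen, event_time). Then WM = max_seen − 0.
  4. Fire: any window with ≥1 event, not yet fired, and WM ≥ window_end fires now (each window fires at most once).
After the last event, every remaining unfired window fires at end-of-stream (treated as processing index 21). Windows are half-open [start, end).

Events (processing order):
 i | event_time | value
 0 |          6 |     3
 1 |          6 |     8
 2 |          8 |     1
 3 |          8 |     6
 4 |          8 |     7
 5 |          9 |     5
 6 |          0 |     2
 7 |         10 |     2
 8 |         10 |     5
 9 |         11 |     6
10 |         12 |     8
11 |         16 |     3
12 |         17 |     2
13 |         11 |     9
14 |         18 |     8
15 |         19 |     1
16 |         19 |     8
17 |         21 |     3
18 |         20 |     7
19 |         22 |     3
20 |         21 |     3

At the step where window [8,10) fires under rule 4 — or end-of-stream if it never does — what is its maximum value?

i=0 t=6 v=3: → [6,8); WM=6
i=1 t=6 v=8: → [6,8); WM=6
i=2 t=8 v=1: → [8,10); WM=8; [6,8) fires=8
i=3 t=8 v=6: → [8,10); WM=8
i=4 t=8 v=7: → [8,10); WM=8
i=5 t=9 v=5: → [8,10); WM=9
i=6 t=0 v=2: DROP (t<9-3); WM=9
i=7 t=10 v=2: → [10,12); WM=10; [8,10) fires=7
i=8 t=10 v=5: → [10,12); WM=10
i=9 t=11 v=6: → [10,12); WM=11
i=10 t=12 v=8: → [12,14); WM=12; [10,12) fires=6
i=11 t=16 v=3: → [16,18); WM=16; [12,14) fires=8
i=12 t=17 v=2: → [16,18); WM=17
i=13 t=11 v=9: DROP (t<17-3); WM=17
i=14 t=18 v=8: → [18,20); WM=18; [16,18) fires=3
i=15 t=19 v=1: → [18,20); WM=19
i=16 t=19 v=8: → [18,20); WM=19
i=17 t=21 v=3: → [20,22); WM=21; [18,20) fires=8
i=18 t=20 v=7: → [20,22); WM=21
i=19 t=22 v=3: → [22,24); WM=22; [20,22) fires=7
i=20 t=21 v=3: → [20,22); WM=22

7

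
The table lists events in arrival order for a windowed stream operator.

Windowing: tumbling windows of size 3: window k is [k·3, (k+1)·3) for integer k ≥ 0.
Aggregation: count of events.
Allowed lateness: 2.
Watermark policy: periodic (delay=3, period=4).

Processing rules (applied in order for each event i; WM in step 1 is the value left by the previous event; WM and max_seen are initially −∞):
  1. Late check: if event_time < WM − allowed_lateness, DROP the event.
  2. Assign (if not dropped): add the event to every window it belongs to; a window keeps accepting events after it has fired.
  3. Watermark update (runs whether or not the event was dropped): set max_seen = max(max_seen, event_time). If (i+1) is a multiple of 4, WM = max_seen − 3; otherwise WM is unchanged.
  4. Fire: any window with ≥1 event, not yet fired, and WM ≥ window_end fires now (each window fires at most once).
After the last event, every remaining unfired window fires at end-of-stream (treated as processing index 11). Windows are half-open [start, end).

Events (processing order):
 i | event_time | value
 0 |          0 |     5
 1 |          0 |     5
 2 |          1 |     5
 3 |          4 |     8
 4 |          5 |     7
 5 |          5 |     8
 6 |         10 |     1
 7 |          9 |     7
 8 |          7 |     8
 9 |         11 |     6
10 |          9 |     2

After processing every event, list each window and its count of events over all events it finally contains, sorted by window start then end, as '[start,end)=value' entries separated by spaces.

[0,3)=3 [3,6)=3 [6,9)=1 [9,12)=4

i=0 t=0 v=5: → [0,3); WM=−∞
i=1 t=0 v=5: → [0,3); WM=−∞
i=2 t=1 v=5: → [0,3); WM=−∞
i=3 t=4 v=8: → [3,6); WM=1
i=4 t=5 v=7: → [3,6); WM=1
i=5 t=5 v=8: → [3,6); WM=1
i=6 t=10 v=1: → [9,12); WM=1
i=7 t=9 v=7: → [9,12); WM=7; [0,3) fires=3 [3,6) fires=3
i=8 t=7 v=8: → [6,9); WM=7
i=9 t=11 v=6: → [9,12); WM=7
i=10 t=9 v=2: → [9,12); WM=7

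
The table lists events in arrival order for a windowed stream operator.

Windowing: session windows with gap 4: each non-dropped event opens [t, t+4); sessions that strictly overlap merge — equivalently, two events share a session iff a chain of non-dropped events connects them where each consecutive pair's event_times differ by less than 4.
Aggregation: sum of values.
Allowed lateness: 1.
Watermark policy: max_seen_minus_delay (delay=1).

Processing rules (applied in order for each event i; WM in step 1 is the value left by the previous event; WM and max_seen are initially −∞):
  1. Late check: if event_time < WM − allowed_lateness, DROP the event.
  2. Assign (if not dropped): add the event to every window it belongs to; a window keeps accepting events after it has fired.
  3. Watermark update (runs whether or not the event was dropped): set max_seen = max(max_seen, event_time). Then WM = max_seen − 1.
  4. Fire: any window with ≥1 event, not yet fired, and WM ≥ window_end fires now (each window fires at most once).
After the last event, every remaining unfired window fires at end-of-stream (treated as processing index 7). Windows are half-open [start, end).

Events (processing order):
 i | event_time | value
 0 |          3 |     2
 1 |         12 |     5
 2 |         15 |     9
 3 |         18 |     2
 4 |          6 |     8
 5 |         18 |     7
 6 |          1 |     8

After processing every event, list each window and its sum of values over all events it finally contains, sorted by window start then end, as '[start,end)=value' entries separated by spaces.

[3,7)=2 [12,22)=23

i=0 t=3 v=2: → [3,7); WM=2
i=1 t=12 v=5: → [12,16); WM=11
i=2 t=15 v=9: → [12,19); WM=14
i=3 t=18 v=2: → [12,22); WM=17
i=4 t=6 v=8: DROP (t<17-1); WM=17
i=5 t=18 v=7: → [12,22); WM=17
i=6 t=1 v=8: DROP (t<17-1); WM=17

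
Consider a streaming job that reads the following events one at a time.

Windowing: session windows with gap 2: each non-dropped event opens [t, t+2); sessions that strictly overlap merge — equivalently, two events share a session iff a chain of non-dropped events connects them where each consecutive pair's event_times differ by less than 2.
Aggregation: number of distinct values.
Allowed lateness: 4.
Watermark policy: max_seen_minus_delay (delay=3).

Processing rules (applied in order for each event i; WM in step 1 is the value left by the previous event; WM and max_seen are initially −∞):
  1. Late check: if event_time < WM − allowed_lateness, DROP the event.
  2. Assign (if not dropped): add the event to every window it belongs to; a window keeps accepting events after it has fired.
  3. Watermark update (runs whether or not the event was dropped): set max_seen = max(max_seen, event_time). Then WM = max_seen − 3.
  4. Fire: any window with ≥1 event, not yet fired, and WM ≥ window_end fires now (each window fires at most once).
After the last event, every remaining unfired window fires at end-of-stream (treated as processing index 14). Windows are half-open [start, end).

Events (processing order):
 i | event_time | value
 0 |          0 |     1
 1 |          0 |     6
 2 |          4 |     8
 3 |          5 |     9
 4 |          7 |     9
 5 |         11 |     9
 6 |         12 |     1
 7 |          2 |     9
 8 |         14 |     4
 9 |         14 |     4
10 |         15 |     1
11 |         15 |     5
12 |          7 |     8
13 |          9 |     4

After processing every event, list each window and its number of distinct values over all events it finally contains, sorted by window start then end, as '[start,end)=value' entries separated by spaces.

i=0 t=0 v=1: → [0,2); WM=-3
i=1 t=0 v=6: → [0,2); WM=-3
i=2 t=4 v=8: → [4,6); WM=1
i=3 t=5 v=9: → [4,7); WM=2
i=4 t=7 v=9: → [7,9); WM=4
i=5 t=11 v=9: → [11,13); WM=8
i=6 t=12 v=1: → [11,14); WM=9
i=7 t=2 v=9: DROP (t<9-4); WM=9
i=8 t=14 v=4: → [14,16); WM=11
i=9 t=14 v=4: → [14,16); WM=11
i=10 t=15 v=1: → [14,17); WM=12
i=11 t=15 v=5: → [14,17); WM=12
i=12 t=7 v=8: DROP (t<12-4); WM=12
i=13 t=9 v=4: → [9,11); WM=12

[0,2)=2 [4,7)=2 [7,9)=1 [9,11)=1 [11,14)=2 [14,17)=3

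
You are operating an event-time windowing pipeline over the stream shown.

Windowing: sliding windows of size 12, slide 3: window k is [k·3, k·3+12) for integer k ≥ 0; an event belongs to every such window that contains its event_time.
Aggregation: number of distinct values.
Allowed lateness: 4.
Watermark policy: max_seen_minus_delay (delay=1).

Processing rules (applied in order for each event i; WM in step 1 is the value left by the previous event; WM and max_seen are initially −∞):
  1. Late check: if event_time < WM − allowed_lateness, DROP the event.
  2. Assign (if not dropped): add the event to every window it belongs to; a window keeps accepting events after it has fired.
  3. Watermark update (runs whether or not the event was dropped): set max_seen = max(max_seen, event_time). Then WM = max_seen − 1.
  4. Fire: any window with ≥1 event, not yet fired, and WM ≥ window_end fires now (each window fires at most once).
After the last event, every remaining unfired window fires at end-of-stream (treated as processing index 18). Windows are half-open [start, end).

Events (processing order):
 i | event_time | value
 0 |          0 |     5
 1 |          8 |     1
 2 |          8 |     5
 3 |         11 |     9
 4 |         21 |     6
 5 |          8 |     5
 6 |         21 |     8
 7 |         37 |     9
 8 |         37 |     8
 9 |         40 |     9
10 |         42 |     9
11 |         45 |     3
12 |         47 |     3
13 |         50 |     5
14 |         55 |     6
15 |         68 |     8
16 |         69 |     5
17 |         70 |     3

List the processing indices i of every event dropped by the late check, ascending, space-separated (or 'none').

i=0 t=0 v=5: → [0,12); WM=-1
i=1 t=8 v=1: → [6,18),[3,15),[0,12); WM=7
i=2 t=8 v=5: → [6,18),[3,15),[0,12); WM=7
i=3 t=11 v=9: → [9,21),[6,18),[3,15),[0,12); WM=10
i=4 t=21 v=6: → [21,33),[18,30),[15,27),[12,24); WM=20; [0,12) fires=3 [3,15) fires=3 [6,18) fires=3
i=5 t=8 v=5: DROP (t<20-4); WM=20
i=6 t=21 v=8: → [21,33),[18,30),[15,27),[12,24); WM=20
i=7 t=37 v=9: → [36,48),[33,45),[30,42),[27,39); WM=36; [9,21) fires=1 [12,24) fires=2 [15,27) fires=2 [18,30) fires=2 [21,33) fires=2
i=8 t=37 v=8: → [36,48),[33,45),[30,42),[27,39); WM=36
i=9 t=40 v=9: → [39,51),[36,48),[33,45),[30,42); WM=39; [27,39) fires=2
i=10 t=42 v=9: → [42,54),[39,51),[36,48),[33,45); WM=41
i=11 t=45 v=3: → [45,57),[42,54),[39,51),[36,48); WM=44; [30,42) fires=2
i=12 t=47 v=3: → [45,57),[42,54),[39,51),[36,48); WM=46; [33,45) fires=2
i=13 t=50 v=5: → [48,60),[45,57),[42,54),[39,51); WM=49; [36,48) fires=3
i=14 t=55 v=6: → [54,66),[51,63),[48,60),[45,57); WM=54; [39,51) fires=3 [42,54) fires=3
i=15 t=68 v=8: → [66,78),[63,75),[60,72),[57,69); WM=67; [45,57) fires=3 [48,60) fires=2 [51,63) fires=1 [54,66) fires=1
i=16 t=69 v=5: → [69,81),[66,78),[63,75),[60,72); WM=68
i=17 t=70 v=3: → [69,81),[66,78),[63,75),[60,72); WM=69; [57,69) fires=1

5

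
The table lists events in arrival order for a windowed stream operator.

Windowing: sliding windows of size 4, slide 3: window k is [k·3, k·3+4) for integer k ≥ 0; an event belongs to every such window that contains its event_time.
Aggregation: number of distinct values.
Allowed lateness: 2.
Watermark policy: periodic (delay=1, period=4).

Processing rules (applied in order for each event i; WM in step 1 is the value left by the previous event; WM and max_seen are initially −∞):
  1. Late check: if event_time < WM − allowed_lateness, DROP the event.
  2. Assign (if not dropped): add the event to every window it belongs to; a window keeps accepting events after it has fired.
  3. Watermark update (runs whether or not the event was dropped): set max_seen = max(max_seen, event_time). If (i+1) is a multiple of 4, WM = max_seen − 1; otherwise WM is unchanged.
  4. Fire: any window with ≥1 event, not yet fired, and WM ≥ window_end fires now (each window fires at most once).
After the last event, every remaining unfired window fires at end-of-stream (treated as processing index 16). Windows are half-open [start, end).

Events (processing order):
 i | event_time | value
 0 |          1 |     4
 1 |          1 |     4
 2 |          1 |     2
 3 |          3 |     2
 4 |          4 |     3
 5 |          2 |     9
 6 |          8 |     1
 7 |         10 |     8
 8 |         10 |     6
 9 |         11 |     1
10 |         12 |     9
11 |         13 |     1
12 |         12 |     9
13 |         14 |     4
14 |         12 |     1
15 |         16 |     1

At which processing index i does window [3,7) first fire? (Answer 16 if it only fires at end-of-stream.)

7

i=0 t=1 v=4: → [0,4); WM=−∞
i=1 t=1 v=4: → [0,4); WM=−∞
i=2 t=1 v=2: → [0,4); WM=−∞
i=3 t=3 v=2: → [3,7),[0,4); WM=2
i=4 t=4 v=3: → [3,7); WM=2
i=5 t=2 v=9: → [0,4); WM=2
i=6 t=8 v=1: → [6,10); WM=2
i=7 t=10 v=8: → [9,13); WM=9; [0,4) fires=3 [3,7) fires=2
i=8 t=10 v=6: → [9,13); WM=9
i=9 t=11 v=1: → [9,13); WM=9
i=10 t=12 v=9: → [12,16),[9,13); WM=9
i=11 t=13 v=1: → [12,16); WM=12; [6,10) fires=1
i=12 t=12 v=9: → [12,16),[9,13); WM=12
i=13 t=14 v=4: → [12,16); WM=12
i=14 t=12 v=1: → [12,16),[9,13); WM=12
i=15 t=16 v=1: → [15,19); WM=15; [9,13) fires=4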